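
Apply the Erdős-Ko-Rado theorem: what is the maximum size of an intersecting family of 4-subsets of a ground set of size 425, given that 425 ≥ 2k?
max |F| = C(424, 3) = 12614424

The Erdős-Ko-Rado theorem states: for n ≥ 2k, an intersecting family of k-subsets of an n-element set has size at most C(n − 1, k − 1), with equality for 'star' families {A ⊆ [n] : |A| = k, i ∈ A} (fix an element i). For n = 425, k = 4: C(424, 3) = 12614424.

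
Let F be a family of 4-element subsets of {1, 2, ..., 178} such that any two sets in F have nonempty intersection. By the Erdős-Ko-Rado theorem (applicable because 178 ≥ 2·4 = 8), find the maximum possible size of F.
max |F| = C(177, 3) = 908600

The Erdős-Ko-Rado theorem states: for n ≥ 2k, an intersecting family of k-subsets of an n-element set has size at most C(n − 1, k − 1), with equality for 'star' families {A ⊆ [n] : |A| = k, i ∈ A} (fix an element i). For n = 178, k = 4: C(177, 3) = 908600.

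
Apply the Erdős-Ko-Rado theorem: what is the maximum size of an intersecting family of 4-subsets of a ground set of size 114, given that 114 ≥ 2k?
max |F| = C(113, 3) = 234136

Erdős-Ko-Rado (1961): when n ≥ 2k, max |F| = C(n−1, k−1). The bound is attained by the star {A : i ∈ A} for any fixed i ∈ [n]. Here C(114−1, 4−1) = C(113, 3) = 234136.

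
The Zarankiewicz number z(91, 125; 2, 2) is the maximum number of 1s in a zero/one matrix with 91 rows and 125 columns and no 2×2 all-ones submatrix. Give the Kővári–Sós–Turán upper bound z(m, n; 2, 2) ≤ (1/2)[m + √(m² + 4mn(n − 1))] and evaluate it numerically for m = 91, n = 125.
z(91, 125; 2, 2) ≤ (1/2)[91 + √(91² + 4·91·125·124)] = (1/2)[91 + √5650281] = 1234.016

Kővári–Sós–Turán: let r_1, ..., r_91 be the row sums and z = Σ r_i the total number of 1s. Each pair of columns can share at most one row with both entries 1 (else a 2×2 all-ones block appears), so Σ_i C(r_i, 2) ≤ C(125, 2) = 7750. By convexity Σ_i C(r_i, 2) ≥ 91·C(z/91, 2) = z(z − 91)/(2·91), giving z² − 91z − 91·125·124 ≤ 0 and hence z ≤ (1/2)[91 + √(8281 + 4·1410500)] = (1/2)[91 + √5650281] ≈ (1/2)(91 + 2377.032) = 1234.016.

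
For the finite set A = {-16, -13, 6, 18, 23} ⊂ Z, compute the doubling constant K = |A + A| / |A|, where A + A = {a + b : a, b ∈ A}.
K = |A + A| / |A| = 15/5 = 3

Enumerate A + A = {a + b : a, b ∈ A}. With |A| = 5, there are |A|^2 = 25 ordered sum pairs; collecting distinct values, A + A = {-32, -29, -26, -10, -7, 2, 5, 7, 10, 12, 24, 29, 36, 41, 46}, so |A + A| = 15. Thus K = 15/5 = 3. For comparison, the minimum possible |A + A| over all 5-element sets is 2·5 − 1 = 9 (so min K = 9/5), attained only by arithmetic progressions.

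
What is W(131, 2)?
W(131, 2) = 131 + 1 = 132

A 2-term AP is any pair of integers, so a monochromatic 2-AP exists iff some colour is used at least twice. With 131 colours, the colouring i ↦ i on {1, ..., 131} uses each colour once, avoiding any monochromatic pair, so W(131, 2) > 131. For {1, ..., 132}, pigeonhole forces two integers of the same colour, which form a monochromatic 2-AP. Hence W(131, 2) = 132.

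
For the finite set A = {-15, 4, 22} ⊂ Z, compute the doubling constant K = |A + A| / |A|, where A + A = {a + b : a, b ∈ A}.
K = |A + A| / |A| = 6/3 = 2

Enumerate A + A = {a + b : a, b ∈ A}. With |A| = 3, there are |A|^2 = 9 ordered sum pairs; collecting distinct values, A + A = {-30, -11, 7, 8, 26, 44}, so |A + A| = 6. Thus K = 6/3 = 2. For comparison, the minimum possible |A + A| over all 3-element sets is 2·3 − 1 = 5 (so min K = 5/3), attained only by arithmetic progressions.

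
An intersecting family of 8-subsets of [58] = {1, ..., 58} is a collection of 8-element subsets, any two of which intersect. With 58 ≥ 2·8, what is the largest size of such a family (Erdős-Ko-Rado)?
max |F| = C(57, 7) = 264385836

The Erdős-Ko-Rado theorem states: for n ≥ 2k, an intersecting family of k-subsets of an n-element set has size at most C(n − 1, k − 1), with equality for 'star' families {A ⊆ [n] : |A| = k, i ∈ A} (fix an element i). For n = 58, k = 8: C(57, 7) = 264385836.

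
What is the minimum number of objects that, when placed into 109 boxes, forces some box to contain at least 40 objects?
n = (40 − 1)·109 + 1 = 4252

By the generalised pigeonhole principle, to guarantee some box contains ≥ r objects we need more than (r − 1) · k objects total. Threshold: n = (r − 1) · k + 1. With r = 40 and k = 109: n = 39 · 109 + 1 = 4251 + 1 = 4252. For n = 4251 = 39 · 109, we can put exactly 39 objects in every box, avoiding 40 in any single one — so 4252 is tight.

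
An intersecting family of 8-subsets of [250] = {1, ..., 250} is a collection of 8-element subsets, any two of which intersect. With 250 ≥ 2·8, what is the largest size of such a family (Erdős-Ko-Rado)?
max |F| = C(249, 7) = 10814706462924

The Erdős-Ko-Rado theorem states: for n ≥ 2k, an intersecting family of k-subsets of an n-element set has size at most C(n − 1, k − 1), with equality for 'star' families {A ⊆ [n] : |A| = k, i ∈ A} (fix an element i). For n = 250, k = 8: C(249, 7) = 10814706462924.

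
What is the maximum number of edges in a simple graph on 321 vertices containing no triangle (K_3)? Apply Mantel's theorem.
ex(321, K_3) = ⌊321^2/4⌋ = 25760

Mantel (1907): a triangle-free graph on n vertices has at most ⌊n^2/4⌋ edges, with equality for the complete bipartite graph K_{⌊n/2⌋, ⌈n/2⌉}. For n = 321: ⌊321^2/4⌋ = ⌊103041/4⌋ = 25760. The extremal graph is K_{160, 161}, which has 160·161 = 25760 edges.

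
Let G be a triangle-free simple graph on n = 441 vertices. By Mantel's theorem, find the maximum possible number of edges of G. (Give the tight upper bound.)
ex(441, K_3) = ⌊441^2/4⌋ = 48620

Mantel (1907): a triangle-free graph on n vertices has at most ⌊n^2/4⌋ edges, with equality for the complete bipartite graph K_{⌊n/2⌋, ⌈n/2⌉}. For n = 441: ⌊441^2/4⌋ = ⌊194481/4⌋ = 48620. The extremal graph is K_{220, 221}, which has 220·221 = 48620 edges.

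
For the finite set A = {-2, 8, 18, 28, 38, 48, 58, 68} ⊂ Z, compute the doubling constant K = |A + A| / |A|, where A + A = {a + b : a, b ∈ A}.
K = |A + A| / |A| = 15/8

Enumerate A + A = {a + b : a, b ∈ A}. With |A| = 8, there are |A|^2 = 64 ordered sum pairs; collecting distinct values, A + A = {-4, 6, 16, 26, 36, 46, 56, 66, 76, 86, 96, 106, 116, 126, 136}, so |A + A| = 15. Thus K = 15/8. Here |A + A| = 2|A| − 1 = 15, the minimum possible — so K = 15/8 is minimal, which holds iff A is an arithmetic progression.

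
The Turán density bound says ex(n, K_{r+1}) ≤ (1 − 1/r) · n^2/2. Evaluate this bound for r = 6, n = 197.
Turán density bound = (5/6) · 197^2/2 = 194045/12 ≈ 16170.4167

Turán's theorem: ex(n, K_{r+1}) is achieved by the complete r-partite Turán graph T(n, r) with parts as balanced as possible, and is at most (1 − 1/r) · n^2/2. For r = 6, n = 197: the density bound is (5/6) · 38809/2 = 194045/12 ≈ 16170.4167. The integer-valued extremum is e(T(197, 6)) = 16170, which is strictly less than the density bound 194045/12 since 6 ∤ 197 (the parts of T(197, 6) cannot all be equal).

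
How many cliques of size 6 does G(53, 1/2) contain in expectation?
E[# K_6] = C(53, 6) · (1/2)^C(6, 2) = 22957480 / 2^15 = 2869685/4096 ≈ 700.606689

For each 6-subset S of vertices (there are C(53, 6) = 22957480 such S), let X_S = 1 if S induces a K_6 (all C(6, 2) = 15 edges present). Then P(X_S = 1) = (1/2)^15 = 1/32768. By linearity of expectation, E[# K_6] = C(53, 6) · (1/2)^15 = 22957480 / 32768 = 2869685/4096 ≈ 700.606689.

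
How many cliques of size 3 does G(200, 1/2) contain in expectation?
E[# K_3] = C(200, 3) · (1/2)^C(3, 2) = 1313400 / 2^3 = 164175

For each 3-subset S of vertices (there are C(200, 3) = 1313400 such S), let X_S = 1 if S induces a K_3 (all C(3, 2) = 3 edges present). Then P(X_S = 1) = (1/2)^3 = 1/8. By linearity of expectation, E[# K_3] = C(200, 3) · (1/2)^3 = 1313400 / 8 = 164175.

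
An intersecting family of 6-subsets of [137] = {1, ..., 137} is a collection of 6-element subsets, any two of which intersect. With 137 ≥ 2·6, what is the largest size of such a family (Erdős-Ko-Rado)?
max |F| = C(136, 5) = 359933112

Erdős-Ko-Rado (1961): when n ≥ 2k, max |F| = C(n−1, k−1). The bound is attained by the star {A : i ∈ A} for any fixed i ∈ [n]. Here C(137−1, 6−1) = C(136, 5) = 359933112.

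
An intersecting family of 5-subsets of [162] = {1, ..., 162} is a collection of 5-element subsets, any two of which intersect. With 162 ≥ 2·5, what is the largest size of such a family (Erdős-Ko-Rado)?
max |F| = C(161, 4) = 26964280

Erdős-Ko-Rado (1961): when n ≥ 2k, max |F| = C(n−1, k−1). The bound is attained by the star {A : i ∈ A} for any fixed i ∈ [n]. Here C(162−1, 5−1) = C(161, 4) = 26964280.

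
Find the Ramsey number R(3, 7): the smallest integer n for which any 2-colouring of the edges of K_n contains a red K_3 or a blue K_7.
R(3, 7) = 23

Lower bound: an explicit 2-colouring of K_{22} (typically a Paley-type or other structured construction) avoids a red K_3 and a blue K_7, showing R(3, 7) > 22.
Upper bound: the simple Erdős–Szekeres recurrence only gives R(3, 7) ≤ 25; the tight bound R(3, 7) ≤ 23 requires a sharper case analysis (or computer search) of 2-colourings of K_{23}.
Hence R(3, 7) = 23.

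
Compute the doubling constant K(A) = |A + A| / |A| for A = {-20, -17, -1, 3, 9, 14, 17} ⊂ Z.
K = |A + A| / |A| = 27/7

Enumerate A + A = {a + b : a, b ∈ A}. With |A| = 7, there are |A|^2 = 49 ordered sum pairs; collecting distinct values, A + A = {-40, -37, -34, -21, -18, -17, -14, -11, -8, -6, -3, -2, 0, 2, 6, 8, 12, 13, 16, 17, 18, 20, 23, 26, 28, 31, 34}, so |A + A| = 27. Thus K = 27/7. For comparison, the minimum possible |A + A| over all 7-element sets is 2·7 − 1 = 13 (so min K = 13/7), attained only by arithmetic progressions.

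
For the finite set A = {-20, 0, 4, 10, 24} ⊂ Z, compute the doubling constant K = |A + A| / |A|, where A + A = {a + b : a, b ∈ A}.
K = |A + A| / |A| = 14/5

Enumerate A + A = {a + b : a, b ∈ A}. With |A| = 5, there are |A|^2 = 25 ordered sum pairs; collecting distinct values, A + A = {-40, -20, -16, -10, 0, 4, 8, 10, 14, 20, 24, 28, 34, 48}, so |A + A| = 14. Thus K = 14/5. For comparison, the minimum possible |A + A| over all 5-element sets is 2·5 − 1 = 9 (so min K = 9/5), attained only by arithmetic progressions.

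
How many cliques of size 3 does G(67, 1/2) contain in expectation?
E[# K_3] = C(67, 3) · (1/2)^C(3, 2) = 47905 / 2^3 = 5988.125

For each 3-subset S of vertices (there are C(67, 3) = 47905 such S), let X_S = 1 if S induces a K_3 (all C(3, 2) = 3 edges present). Then P(X_S = 1) = (1/2)^3 = 1/8. By linearity of expectation, E[# K_3] = C(67, 3) · (1/2)^3 = 47905 / 8 = 5988.125.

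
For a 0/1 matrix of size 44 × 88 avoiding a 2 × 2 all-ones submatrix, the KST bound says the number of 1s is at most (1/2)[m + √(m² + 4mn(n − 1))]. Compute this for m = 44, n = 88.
z(44, 88; 2, 2) ≤ (1/2)[44 + √(44² + 4·44·88·87)] = (1/2)[44 + √1349392] = 602.8167

Kővári–Sós–Turán: let r_1, ..., r_44 be the row sums and z = Σ r_i the total number of 1s. Each pair of columns can share at most one row with both entries 1 (else a 2×2 all-ones block appears), so Σ_i C(r_i, 2) ≤ C(88, 2) = 3828. By convexity Σ_i C(r_i, 2) ≥ 44·C(z/44, 2) = z(z − 44)/(2·44), giving z² − 44z − 44·88·87 ≤ 0 and hence z ≤ (1/2)[44 + √(1936 + 4·336864)] = (1/2)[44 + √1349392] ≈ (1/2)(44 + 1161.6333) = 602.8167.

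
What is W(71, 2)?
W(71, 2) = 71 + 1 = 72

A 2-term AP is any pair of integers, so a monochromatic 2-AP exists iff some colour is used at least twice. With 71 colours, the colouring i ↦ i on {1, ..., 71} uses each colour once, avoiding any monochromatic pair, so W(71, 2) > 71. For {1, ..., 72}, pigeonhole forces two integers of the same colour, which form a monochromatic 2-AP. Hence W(71, 2) = 72.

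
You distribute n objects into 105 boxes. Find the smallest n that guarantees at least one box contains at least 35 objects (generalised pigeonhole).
n = (35 − 1)·105 + 1 = 3571

By the generalised pigeonhole principle, to guarantee some box contains ≥ r objects we need more than (r − 1) · k objects total. Threshold: n = (r − 1) · k + 1. With r = 35 and k = 105: n = 34 · 105 + 1 = 3570 + 1 = 3571. For n = 3570 = 34 · 105, we can put exactly 34 objects in every box, avoiding 35 in any single one — so 3571 is tight.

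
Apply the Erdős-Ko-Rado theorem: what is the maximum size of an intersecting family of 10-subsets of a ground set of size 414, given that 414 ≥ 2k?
max |F| = C(413, 9) = 882406808776026765

Erdős-Ko-Rado (1961): when n ≥ 2k, max |F| = C(n−1, k−1). The bound is attained by the star {A : i ∈ A} for any fixed i ∈ [n]. Here C(414−1, 10−1) = C(413, 9) = 882406808776026765.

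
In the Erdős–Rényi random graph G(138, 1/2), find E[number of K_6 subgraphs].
E[# K_6] = C(138, 6) · (1/2)^C(6, 2) = 8592039666 / 2^15 = 4296019833/16384 ≈ 262208.241760

For each 6-subset S of vertices (there are C(138, 6) = 8592039666 such S), let X_S = 1 if S induces a K_6 (all C(6, 2) = 15 edges present). Then P(X_S = 1) = (1/2)^15 = 1/32768. By linearity of expectation, E[# K_6] = C(138, 6) · (1/2)^15 = 8592039666 / 32768 = 4296019833/16384 ≈ 262208.241760.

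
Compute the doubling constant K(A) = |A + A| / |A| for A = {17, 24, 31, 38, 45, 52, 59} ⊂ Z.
K = |A + A| / |A| = 13/7

Enumerate A + A = {a + b : a, b ∈ A}. With |A| = 7, there are |A|^2 = 49 ordered sum pairs; collecting distinct values, A + A = {34, 41, 48, 55, 62, 69, 76, 83, 90, 97, 104, 111, 118}, so |A + A| = 13. Thus K = 13/7. Here |A + A| = 2|A| − 1 = 13, the minimum possible — so K = 13/7 is minimal, which holds iff A is an arithmetic progression.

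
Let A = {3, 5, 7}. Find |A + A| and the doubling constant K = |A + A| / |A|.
K = |A + A| / |A| = 5/3

Enumerate A + A = {a + b : a, b ∈ A}. With |A| = 3, there are |A|^2 = 9 ordered sum pairs; collecting distinct values, A + A = {6, 8, 10, 12, 14}, so |A + A| = 5. Thus K = 5/3. Here |A + A| = 2|A| − 1 = 5, the minimum possible — so K = 5/3 is minimal, which holds iff A is an arithmetic progression.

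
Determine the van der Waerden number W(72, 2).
W(72, 2) = 72 + 1 = 73

A 2-term AP is any pair of integers, so a monochromatic 2-AP exists iff some colour is used at least twice. With 72 colours, the colouring i ↦ i on {1, ..., 72} uses each colour once, avoiding any monochromatic pair, so W(72, 2) > 72. For {1, ..., 73}, pigeonhole forces two integers of the same colour, which form a monochromatic 2-AP. Hence W(72, 2) = 73.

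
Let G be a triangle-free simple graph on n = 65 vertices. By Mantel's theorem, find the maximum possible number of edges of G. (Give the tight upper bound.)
ex(65, K_3) = ⌊65^2/4⌋ = 1056

Mantel (1907): a triangle-free graph on n vertices has at most ⌊n^2/4⌋ edges, with equality for the complete bipartite graph K_{⌊n/2⌋, ⌈n/2⌉}. For n = 65: ⌊65^2/4⌋ = ⌊4225/4⌋ = 1056. The extremal graph is K_{32, 33}, which has 32·33 = 1056 edges.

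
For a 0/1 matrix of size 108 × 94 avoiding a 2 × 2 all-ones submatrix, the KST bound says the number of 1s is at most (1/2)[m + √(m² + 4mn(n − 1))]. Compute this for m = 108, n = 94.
z(108, 94; 2, 2) ≤ (1/2)[108 + √(108² + 4·108·94·93)] = (1/2)[108 + √3788208] = 1027.166

Kővári–Sós–Turán: let r_1, ..., r_108 be the row sums and z = Σ r_i the total number of 1s. Each pair of columns can share at most one row with both entries 1 (else a 2×2 all-ones block appears), so Σ_i C(r_i, 2) ≤ C(94, 2) = 4371. By convexity Σ_i C(r_i, 2) ≥ 108·C(z/108, 2) = z(z − 108)/(2·108), giving z² − 108z − 108·94·93 ≤ 0 and hence z ≤ (1/2)[108 + √(11664 + 4·944136)] = (1/2)[108 + √3788208] ≈ (1/2)(108 + 1946.3319) = 1027.166.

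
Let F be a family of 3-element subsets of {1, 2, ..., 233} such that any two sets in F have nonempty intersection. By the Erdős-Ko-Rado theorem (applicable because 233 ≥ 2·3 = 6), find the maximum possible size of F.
max |F| = C(232, 2) = 26796

The Erdős-Ko-Rado theorem states: for n ≥ 2k, an intersecting family of k-subsets of an n-element set has size at most C(n − 1, k − 1), with equality for 'star' families {A ⊆ [n] : |A| = k, i ∈ A} (fix an element i). For n = 233, k = 3: C(232, 2) = 26796.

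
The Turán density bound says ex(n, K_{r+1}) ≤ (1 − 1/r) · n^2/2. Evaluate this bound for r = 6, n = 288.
Turán density bound = (5/6) · 288^2/2 = 34560

Turán's theorem: ex(n, K_{r+1}) is achieved by the complete r-partite Turán graph T(n, r) with parts as balanced as possible, and is at most (1 − 1/r) · n^2/2. For r = 6, n = 288: the density bound is (5/6) · 82944/2 = 34560. Since 6 ∣ 288, the Turán graph T(288, 6) has parts of equal size 48, and its edge count e(T(288, 6)) = 34560 attains the density bound exactly.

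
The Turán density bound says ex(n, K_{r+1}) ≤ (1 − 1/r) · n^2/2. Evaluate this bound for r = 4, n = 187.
Turán density bound = (3/4) · 187^2/2 = 104907/8 ≈ 13113.375

Turán's theorem: ex(n, K_{r+1}) is achieved by the complete r-partite Turán graph T(n, r) with parts as balanced as possible, and is at most (1 − 1/r) · n^2/2. For r = 4, n = 187: the density bound is (3/4) · 34969/2 = 104907/8 ≈ 13113.375. The integer-valued extremum is e(T(187, 4)) = 13113, which is strictly less than the density bound 104907/8 since 4 ∤ 187 (the parts of T(187, 4) cannot all be equal).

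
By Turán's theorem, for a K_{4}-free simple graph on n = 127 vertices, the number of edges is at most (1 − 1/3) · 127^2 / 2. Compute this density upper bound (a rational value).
Turán density bound = (2/3) · 127^2/2 = 16129/3 ≈ 5376.3333

Turán's theorem: ex(n, K_{r+1}) is achieved by the complete r-partite Turán graph T(n, r) with parts as balanced as possible, and is at most (1 − 1/r) · n^2/2. For r = 3, n = 127: the density bound is (2/3) · 16129/2 = 16129/3 ≈ 5376.3333. The integer-valued extremum is e(T(127, 3)) = 5376, which is strictly less than the density bound 16129/3 since 3 ∤ 127 (the parts of T(127, 3) cannot all be equal).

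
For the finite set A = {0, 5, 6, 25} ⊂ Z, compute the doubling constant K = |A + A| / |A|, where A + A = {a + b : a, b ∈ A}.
K = |A + A| / |A| = 10/4 = 5/2

Enumerate A + A = {a + b : a, b ∈ A}. With |A| = 4, there are |A|^2 = 16 ordered sum pairs; collecting distinct values, A + A = {0, 5, 6, 10, 11, 12, 25, 30, 31, 50}, so |A + A| = 10. Thus K = 10/4 = 5/2. For comparison, the minimum possible |A + A| over all 4-element sets is 2·4 − 1 = 7 (so min K = 7/4), attained only by arithmetic progressions.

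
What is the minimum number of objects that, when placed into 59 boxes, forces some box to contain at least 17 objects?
n = (17 − 1)·59 + 1 = 945

By the generalised pigeonhole principle, to guarantee some box contains ≥ r objects we need more than (r − 1) · k objects total. Threshold: n = (r − 1) · k + 1. With r = 17 and k = 59: n = 16 · 59 + 1 = 944 + 1 = 945. For n = 944 = 16 · 59, we can put exactly 16 objects in every box, avoiding 17 in any single one — so 945 is tight.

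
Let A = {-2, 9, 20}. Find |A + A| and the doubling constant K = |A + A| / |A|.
K = |A + A| / |A| = 5/3

Enumerate A + A = {a + b : a, b ∈ A}. With |A| = 3, there are |A|^2 = 9 ordered sum pairs; collecting distinct values, A + A = {-4, 7, 18, 29, 40}, so |A + A| = 5. Thus K = 5/3. Here |A + A| = 2|A| − 1 = 5, the minimum possible — so K = 5/3 is minimal, which holds iff A is an arithmetic progression.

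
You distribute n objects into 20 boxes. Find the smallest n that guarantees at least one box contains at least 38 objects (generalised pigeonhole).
n = (38 − 1)·20 + 1 = 741

By the generalised pigeonhole principle, to guarantee some box contains ≥ r objects we need more than (r − 1) · k objects total. Threshold: n = (r − 1) · k + 1. With r = 38 and k = 20: n = 37 · 20 + 1 = 740 + 1 = 741. For n = 740 = 37 · 20, we can put exactly 37 objects in every box, avoiding 38 in any single one — so 741 is tight.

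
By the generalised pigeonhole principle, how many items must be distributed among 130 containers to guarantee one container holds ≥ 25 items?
n = (25 − 1)·130 + 1 = 3121

By the generalised pigeonhole principle, to guarantee some box contains ≥ r objects we need more than (r − 1) · k objects total. Threshold: n = (r − 1) · k + 1. With r = 25 and k = 130: n = 24 · 130 + 1 = 3120 + 1 = 3121. For n = 3120 = 24 · 130, we can put exactly 24 objects in every box, avoiding 25 in any single one — so 3121 is tight.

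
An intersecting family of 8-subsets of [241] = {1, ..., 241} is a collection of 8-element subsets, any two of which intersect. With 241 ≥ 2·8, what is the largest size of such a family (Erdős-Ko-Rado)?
max |F| = C(240, 7) = 8331047908560

Erdős-Ko-Rado (1961): when n ≥ 2k, max |F| = C(n−1, k−1). The bound is attained by the star {A : i ∈ A} for any fixed i ∈ [n]. Here C(241−1, 8−1) = C(240, 7) = 8331047908560.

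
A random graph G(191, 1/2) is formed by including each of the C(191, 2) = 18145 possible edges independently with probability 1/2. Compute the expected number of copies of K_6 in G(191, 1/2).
E[# K_6] = C(191, 6) · (1/2)^C(6, 2) = 62291483793 / 2^15 ≈ 1900985.223175

For each 6-subset S of vertices (there are C(191, 6) = 62291483793 such S), let X_S = 1 if S induces a K_6 (all C(6, 2) = 15 edges present). Then P(X_S = 1) = (1/2)^15 = 1/32768. By linearity of expectation, E[# K_6] = C(191, 6) · (1/2)^15 = 62291483793 / 32768 ≈ 1900985.223175.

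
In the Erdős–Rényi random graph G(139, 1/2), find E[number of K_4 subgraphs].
E[# K_4] = C(139, 4) · (1/2)^C(4, 2) = 14891626 / 2^6 = 7445813/32 = 232681.65625

For each 4-subset S of vertices (there are C(139, 4) = 14891626 such S), let X_S = 1 if S induces a K_4 (all C(4, 2) = 6 edges present). Then P(X_S = 1) = (1/2)^6 = 1/64. By linearity of expectation, E[# K_4] = C(139, 4) · (1/2)^6 = 14891626 / 64 = 7445813/32 = 232681.65625.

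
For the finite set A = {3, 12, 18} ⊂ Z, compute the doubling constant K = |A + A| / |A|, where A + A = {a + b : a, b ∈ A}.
K = |A + A| / |A| = 6/3 = 2

Enumerate A + A = {a + b : a, b ∈ A}. With |A| = 3, there are |A|^2 = 9 ordered sum pairs; collecting distinct values, A + A = {6, 15, 21, 24, 30, 36}, so |A + A| = 6. Thus K = 6/3 = 2. For comparison, the minimum possible |A + A| over all 3-element sets is 2·3 − 1 = 5 (so min K = 5/3), attained only by arithmetic progressions.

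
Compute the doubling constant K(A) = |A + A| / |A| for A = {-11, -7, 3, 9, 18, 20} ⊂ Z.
K = |A + A| / |A| = 21/6 = 7/2

Enumerate A + A = {a + b : a, b ∈ A}. With |A| = 6, there are |A|^2 = 36 ordered sum pairs; collecting distinct values, A + A = {-22, -18, -14, -8, -4, -2, 2, 6, 7, 9, 11, 12, 13, 18, 21, 23, 27, 29, 36, 38, 40}, so |A + A| = 21. Thus K = 21/6 = 7/2. For comparison, the minimum possible |A + A| over all 6-element sets is 2·6 − 1 = 11 (so min K = 11/6), attained only by arithmetic progressions.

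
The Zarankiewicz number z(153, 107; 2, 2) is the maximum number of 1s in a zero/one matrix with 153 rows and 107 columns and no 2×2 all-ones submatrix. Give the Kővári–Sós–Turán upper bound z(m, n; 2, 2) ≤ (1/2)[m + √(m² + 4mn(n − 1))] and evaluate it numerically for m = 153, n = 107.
z(153, 107; 2, 2) ≤ (1/2)[153 + √(153² + 4·153·107·106)] = (1/2)[153 + √6964713] = 1396.0371

Kővári–Sós–Turán: let r_1, ..., r_153 be the row sums and z = Σ r_i the total number of 1s. Each pair of columns can share at most one row with both entries 1 (else a 2×2 all-ones block appears), so Σ_i C(r_i, 2) ≤ C(107, 2) = 5671. By convexity Σ_i C(r_i, 2) ≥ 153·C(z/153, 2) = z(z − 153)/(2·153), giving z² − 153z − 153·107·106 ≤ 0 and hence z ≤ (1/2)[153 + √(23409 + 4·1735326)] = (1/2)[153 + √6964713] ≈ (1/2)(153 + 2639.0743) = 1396.0371.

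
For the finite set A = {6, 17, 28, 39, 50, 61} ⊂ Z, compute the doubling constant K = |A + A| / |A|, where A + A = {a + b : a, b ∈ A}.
K = |A + A| / |A| = 11/6

Enumerate A + A = {a + b : a, b ∈ A}. With |A| = 6, there are |A|^2 = 36 ordered sum pairs; collecting distinct values, A + A = {12, 23, 34, 45, 56, 67, 78, 89, 100, 111, 122}, so |A + A| = 11. Thus K = 11/6. Here |A + A| = 2|A| − 1 = 11, the minimum possible — so K = 11/6 is minimal, which holds iff A is an arithmetic progression.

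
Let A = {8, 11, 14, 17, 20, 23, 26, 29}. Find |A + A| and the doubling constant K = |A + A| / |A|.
K = |A + A| / |A| = 15/8

Enumerate A + A = {a + b : a, b ∈ A}. With |A| = 8, there are |A|^2 = 64 ordered sum pairs; collecting distinct values, A + A = {16, 19, 22, 25, 28, 31, 34, 37, 40, 43, 46, 49, 52, 55, 58}, so |A + A| = 15. Thus K = 15/8. Here |A + A| = 2|A| − 1 = 15, the minimum possible — so K = 15/8 is minimal, which holds iff A is an arithmetic progression.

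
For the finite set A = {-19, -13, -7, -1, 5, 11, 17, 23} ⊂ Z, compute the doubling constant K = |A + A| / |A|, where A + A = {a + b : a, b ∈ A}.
K = |A + A| / |A| = 15/8

Enumerate A + A = {a + b : a, b ∈ A}. With |A| = 8, there are |A|^2 = 64 ordered sum pairs; collecting distinct values, A + A = {-38, -32, -26, -20, -14, -8, -2, 4, 10, 16, 22, 28, 34, 40, 46}, so |A + A| = 15. Thus K = 15/8. Here |A + A| = 2|A| − 1 = 15, the minimum possible — so K = 15/8 is minimal, which holds iff A is an arithmetic progression.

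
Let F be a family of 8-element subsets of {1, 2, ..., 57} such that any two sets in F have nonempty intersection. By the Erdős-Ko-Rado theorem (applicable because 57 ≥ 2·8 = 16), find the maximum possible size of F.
max |F| = C(56, 7) = 231917400

Erdős-Ko-Rado (1961): when n ≥ 2k, max |F| = C(n−1, k−1). The bound is attained by the star {A : i ∈ A} for any fixed i ∈ [n]. Here C(57−1, 8−1) = C(56, 7) = 231917400.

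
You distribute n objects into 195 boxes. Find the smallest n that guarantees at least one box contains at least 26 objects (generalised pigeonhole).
n = (26 − 1)·195 + 1 = 4876

By the generalised pigeonhole principle, to guarantee some box contains ≥ r objects we need more than (r − 1) · k objects total. Threshold: n = (r − 1) · k + 1. With r = 26 and k = 195: n = 25 · 195 + 1 = 4875 + 1 = 4876. For n = 4875 = 25 · 195, we can put exactly 25 objects in every box, avoiding 26 in any single one — so 4876 is tight.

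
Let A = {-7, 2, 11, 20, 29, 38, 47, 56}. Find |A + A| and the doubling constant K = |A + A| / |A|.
K = |A + A| / |A| = 15/8

Enumerate A + A = {a + b : a, b ∈ A}. With |A| = 8, there are |A|^2 = 64 ordered sum pairs; collecting distinct values, A + A = {-14, -5, 4, 13, 22, 31, 40, 49, 58, 67, 76, 85, 94, 103, 112}, so |A + A| = 15. Thus K = 15/8. Here |A + A| = 2|A| − 1 = 15, the minimum possible — so K = 15/8 is minimal, which holds iff A is an arithmetic progression.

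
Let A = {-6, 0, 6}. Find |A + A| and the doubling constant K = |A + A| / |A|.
K = |A + A| / |A| = 5/3

Enumerate A + A = {a + b : a, b ∈ A}. With |A| = 3, there are |A|^2 = 9 ordered sum pairs; collecting distinct values, A + A = {-12, -6, 0, 6, 12}, so |A + A| = 5. Thus K = 5/3. Here |A + A| = 2|A| − 1 = 5, the minimum possible — so K = 5/3 is minimal, which holds iff A is an arithmetic progression.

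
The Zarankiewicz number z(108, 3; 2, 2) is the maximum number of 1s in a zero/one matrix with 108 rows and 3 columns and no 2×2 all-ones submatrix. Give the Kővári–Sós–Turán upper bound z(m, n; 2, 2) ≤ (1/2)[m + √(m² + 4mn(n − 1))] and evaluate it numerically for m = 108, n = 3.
z(108, 3; 2, 2) ≤ (1/2)[108 + √(108² + 4·108·3·2)] = (1/2)[108 + √14256] = 113.6992

Kővári–Sós–Turán: let r_1, ..., r_108 be the row sums and z = Σ r_i the total number of 1s. Each pair of columns can share at most one row with both entries 1 (else a 2×2 all-ones block appears), so Σ_i C(r_i, 2) ≤ C(3, 2) = 3. By convexity Σ_i C(r_i, 2) ≥ 108·C(z/108, 2) = z(z − 108)/(2·108), giving z² − 108z − 108·3·2 ≤ 0 and hence z ≤ (1/2)[108 + √(11664 + 4·648)] = (1/2)[108 + √14256] ≈ (1/2)(108 + 119.3985) = 113.6992.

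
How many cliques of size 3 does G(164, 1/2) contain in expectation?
E[# K_3] = C(164, 3) · (1/2)^C(3, 2) = 721764 / 2^3 = 180441/2 = 90220.5

For each 3-subset S of vertices (there are C(164, 3) = 721764 such S), let X_S = 1 if S induces a K_3 (all C(3, 2) = 3 edges present). Then P(X_S = 1) = (1/2)^3 = 1/8. By linearity of expectation, E[# K_3] = C(164, 3) · (1/2)^3 = 721764 / 8 = 180441/2 = 90220.5.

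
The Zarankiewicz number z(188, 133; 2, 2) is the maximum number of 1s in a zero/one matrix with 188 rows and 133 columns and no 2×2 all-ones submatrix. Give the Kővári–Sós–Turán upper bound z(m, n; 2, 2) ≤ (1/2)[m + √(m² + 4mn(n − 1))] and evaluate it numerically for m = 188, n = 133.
z(188, 133; 2, 2) ≤ (1/2)[188 + √(188² + 4·188·133·132)] = (1/2)[188 + √13237456] = 1913.1657

Kővári–Sós–Turán: let r_1, ..., r_188 be the row sums and z = Σ r_i the total number of 1s. Each pair of columns can share at most one row with both entries 1 (else a 2×2 all-ones block appears), so Σ_i C(r_i, 2) ≤ C(133, 2) = 8778. By convexity Σ_i C(r_i, 2) ≥ 188·C(z/188, 2) = z(z − 188)/(2·188), giving z² − 188z − 188·133·132 ≤ 0 and hence z ≤ (1/2)[188 + √(35344 + 4·3300528)] = (1/2)[188 + √13237456] ≈ (1/2)(188 + 3638.3315) = 1913.1657.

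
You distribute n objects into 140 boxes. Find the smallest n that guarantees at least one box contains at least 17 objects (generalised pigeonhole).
n = (17 − 1)·140 + 1 = 2241

By the generalised pigeonhole principle, to guarantee some box contains ≥ r objects we need more than (r − 1) · k objects total. Threshold: n = (r − 1) · k + 1. With r = 17 and k = 140: n = 16 · 140 + 1 = 2240 + 1 = 2241. For n = 2240 = 16 · 140, we can put exactly 16 objects in every box, avoiding 17 in any single one — so 2241 is tight.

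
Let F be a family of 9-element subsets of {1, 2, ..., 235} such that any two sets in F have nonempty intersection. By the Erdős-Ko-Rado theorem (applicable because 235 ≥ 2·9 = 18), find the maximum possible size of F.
max |F| = C(234, 8) = 197549185007889

Erdős-Ko-Rado (1961): when n ≥ 2k, max |F| = C(n−1, k−1). The bound is attained by the star {A : i ∈ A} for any fixed i ∈ [n]. Here C(235−1, 9−1) = C(234, 8) = 197549185007889.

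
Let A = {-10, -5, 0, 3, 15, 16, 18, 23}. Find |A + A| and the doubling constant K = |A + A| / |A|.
K = |A + A| / |A| = 31/8

Enumerate A + A = {a + b : a, b ∈ A}. With |A| = 8, there are |A|^2 = 64 ordered sum pairs; collecting distinct values, A + A = {-20, -15, -10, -7, -5, -2, 0, 3, 5, 6, 8, 10, 11, 13, 15, 16, 18, 19, 21, 23, 26, 30, 31, 32, 33, 34, 36, 38, 39, 41, 46}, so |A + A| = 31. Thus K = 31/8. For comparison, the minimum possible |A + A| over all 8-element sets is 2·8 − 1 = 15 (so min K = 15/8), attained only by arithmetic progressions.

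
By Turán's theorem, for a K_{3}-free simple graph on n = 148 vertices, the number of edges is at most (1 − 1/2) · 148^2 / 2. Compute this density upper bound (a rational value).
Turán density bound = (1/2) · 148^2/2 = 5476

Turán's theorem: ex(n, K_{r+1}) is achieved by the complete r-partite Turán graph T(n, r) with parts as balanced as possible, and is at most (1 − 1/r) · n^2/2. For r = 2, n = 148: the density bound is (1/2) · 21904/2 = 5476. Since 2 ∣ 148, the Turán graph T(148, 2) has parts of equal size 74, and its edge count e(T(148, 2)) = 5476 attains the density bound exactly.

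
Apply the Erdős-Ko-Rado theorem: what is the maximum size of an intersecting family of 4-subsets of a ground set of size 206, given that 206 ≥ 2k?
max |F| = C(205, 3) = 1414910

Erdős-Ko-Rado (1961): when n ≥ 2k, max |F| = C(n−1, k−1). The bound is attained by the star {A : i ∈ A} for any fixed i ∈ [n]. Here C(206−1, 4−1) = C(205, 3) = 1414910.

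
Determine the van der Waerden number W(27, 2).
W(27, 2) = 27 + 1 = 28

A 2-term AP is any pair of integers, so a monochromatic 2-AP exists iff some colour is used at least twice. With 27 colours, the colouring i ↦ i on {1, ..., 27} uses each colour once, avoiding any monochromatic pair, so W(27, 2) > 27. For {1, ..., 28}, pigeonhole forces two integers of the same colour, which form a monochromatic 2-AP. Hence W(27, 2) = 28.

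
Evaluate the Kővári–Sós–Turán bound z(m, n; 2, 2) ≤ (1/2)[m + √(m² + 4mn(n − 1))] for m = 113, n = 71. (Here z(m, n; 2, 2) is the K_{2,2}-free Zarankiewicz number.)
z(113, 71; 2, 2) ≤ (1/2)[113 + √(113² + 4·113·71·70)] = (1/2)[113 + √2259209] = 808.0333

Kővári–Sós–Turán: let r_1, ..., r_113 be the row sums and z = Σ r_i the total number of 1s. Each pair of columns can share at most one row with both entries 1 (else a 2×2 all-ones block appears), so Σ_i C(r_i, 2) ≤ C(71, 2) = 2485. By convexity Σ_i C(r_i, 2) ≥ 113·C(z/113, 2) = z(z − 113)/(2·113), giving z² − 113z − 113·71·70 ≤ 0 and hence z ≤ (1/2)[113 + √(12769 + 4·561610)] = (1/2)[113 + √2259209] ≈ (1/2)(113 + 1503.0665) = 808.0333.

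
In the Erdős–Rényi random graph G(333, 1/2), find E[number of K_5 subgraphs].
E[# K_5] = C(333, 5) · (1/2)^C(5, 2) = 33108454071 / 2^10 ≈ 32332474.678711

For each 5-subset S of vertices (there are C(333, 5) = 33108454071 such S), let X_S = 1 if S induces a K_5 (all C(5, 2) = 10 edges present). Then P(X_S = 1) = (1/2)^10 = 1/1024. By linearity of expectation, E[# K_5] = C(333, 5) · (1/2)^10 = 33108454071 / 1024 ≈ 32332474.678711.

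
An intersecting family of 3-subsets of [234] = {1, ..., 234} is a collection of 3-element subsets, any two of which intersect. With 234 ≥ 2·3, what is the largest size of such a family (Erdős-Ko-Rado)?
max |F| = C(233, 2) = 27028

The Erdős-Ko-Rado theorem states: for n ≥ 2k, an intersecting family of k-subsets of an n-element set has size at most C(n − 1, k − 1), with equality for 'star' families {A ⊆ [n] : |A| = k, i ∈ A} (fix an element i). For n = 234, k = 3: C(233, 2) = 27028.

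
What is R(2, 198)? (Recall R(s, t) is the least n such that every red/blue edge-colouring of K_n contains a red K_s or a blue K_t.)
R(2, 198) = 198

R(2, k) = k for all k ≥ 2: in a 2-colouring of K_k, either some edge is red (a red K_2) or all edges are blue (a blue K_k). And K_{197} coloured all-blue has no blue K_198, so R(2, 198) > 197. Hence R(2, 198) = 198.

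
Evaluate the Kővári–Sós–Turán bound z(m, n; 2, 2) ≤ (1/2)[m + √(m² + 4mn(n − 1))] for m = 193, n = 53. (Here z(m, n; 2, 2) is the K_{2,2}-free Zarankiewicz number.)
z(193, 53; 2, 2) ≤ (1/2)[193 + √(193² + 4·193·53·52)] = (1/2)[193 + √2164881] = 832.1767

Kővári–Sós–Turán: let r_1, ..., r_193 be the row sums and z = Σ r_i the total number of 1s. Each pair of columns can share at most one row with both entries 1 (else a 2×2 all-ones block appears), so Σ_i C(r_i, 2) ≤ C(53, 2) = 1378. By convexity Σ_i C(r_i, 2) ≥ 193·C(z/193, 2) = z(z − 193)/(2·193), giving z² − 193z − 193·53·52 ≤ 0 and hence z ≤ (1/2)[193 + √(37249 + 4·531908)] = (1/2)[193 + √2164881] ≈ (1/2)(193 + 1471.3535) = 832.1767.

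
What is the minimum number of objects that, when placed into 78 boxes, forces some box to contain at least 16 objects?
n = (16 − 1)·78 + 1 = 1171

By the generalised pigeonhole principle, to guarantee some box contains ≥ r objects we need more than (r − 1) · k objects total. Threshold: n = (r − 1) · k + 1. With r = 16 and k = 78: n = 15 · 78 + 1 = 1170 + 1 = 1171. For n = 1170 = 15 · 78, we can put exactly 15 objects in every box, avoiding 16 in any single one — so 1171 is tight.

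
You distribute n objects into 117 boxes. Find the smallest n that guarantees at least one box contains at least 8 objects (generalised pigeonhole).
n = (8 − 1)·117 + 1 = 820

By the generalised pigeonhole principle, to guarantee some box contains ≥ r objects we need more than (r − 1) · k objects total. Threshold: n = (r − 1) · k + 1. With r = 8 and k = 117: n = 7 · 117 + 1 = 819 + 1 = 820. For n = 819 = 7 · 117, we can put exactly 7 objects in every box, avoiding 8 in any single one — so 820 is tight.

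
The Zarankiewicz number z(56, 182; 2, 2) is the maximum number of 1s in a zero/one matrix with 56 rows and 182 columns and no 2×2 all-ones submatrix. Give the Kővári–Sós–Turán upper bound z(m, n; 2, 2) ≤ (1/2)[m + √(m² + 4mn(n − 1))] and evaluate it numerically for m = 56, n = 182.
z(56, 182; 2, 2) ≤ (1/2)[56 + √(56² + 4·56·182·181)] = (1/2)[56 + √7382144] = 1386.5051

Kővári–Sós–Turán: let r_1, ..., r_56 be the row sums and z = Σ r_i the total number of 1s. Each pair of columns can share at most one row with both entries 1 (else a 2×2 all-ones block appears), so Σ_i C(r_i, 2) ≤ C(182, 2) = 16471. By convexity Σ_i C(r_i, 2) ≥ 56·C(z/56, 2) = z(z − 56)/(2·56), giving z² − 56z − 56·182·181 ≤ 0 and hence z ≤ (1/2)[56 + √(3136 + 4·1844752)] = (1/2)[56 + √7382144] ≈ (1/2)(56 + 2717.0101) = 1386.5051.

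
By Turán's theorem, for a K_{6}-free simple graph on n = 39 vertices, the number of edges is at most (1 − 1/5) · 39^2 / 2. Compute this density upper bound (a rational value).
Turán density bound = (4/5) · 39^2/2 = 3042/5 ≈ 608.4

Turán's theorem: ex(n, K_{r+1}) is achieved by the complete r-partite Turán graph T(n, r) with parts as balanced as possible, and is at most (1 − 1/r) · n^2/2. For r = 5, n = 39: the density bound is (4/5) · 1521/2 = 3042/5 ≈ 608.4. The integer-valued extremum is e(T(39, 5)) = 608, which is strictly less than the density bound 3042/5 since 5 ∤ 39 (the parts of T(39, 5) cannot all be equal).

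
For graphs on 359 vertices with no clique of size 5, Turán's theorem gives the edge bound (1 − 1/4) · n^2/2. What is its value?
Turán density bound = (3/4) · 359^2/2 = 386643/8 ≈ 48330.375

Turán's theorem: ex(n, K_{r+1}) is achieved by the complete r-partite Turán graph T(n, r) with parts as balanced as possible, and is at most (1 − 1/r) · n^2/2. For r = 4, n = 359: the density bound is (3/4) · 128881/2 = 386643/8 ≈ 48330.375. The integer-valued extremum is e(T(359, 4)) = 48330, which is strictly less than the density bound 386643/8 since 4 ∤ 359 (the parts of T(359, 4) cannot all be equal).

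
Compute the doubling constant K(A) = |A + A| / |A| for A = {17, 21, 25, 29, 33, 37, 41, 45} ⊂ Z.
K = |A + A| / |A| = 15/8

Enumerate A + A = {a + b : a, b ∈ A}. With |A| = 8, there are |A|^2 = 64 ordered sum pairs; collecting distinct values, A + A = {34, 38, 42, 46, 50, 54, 58, 62, 66, 70, 74, 78, 82, 86, 90}, so |A + A| = 15. Thus K = 15/8. Here |A + A| = 2|A| − 1 = 15, the minimum possible — so K = 15/8 is minimal, which holds iff A is an arithmetic progression.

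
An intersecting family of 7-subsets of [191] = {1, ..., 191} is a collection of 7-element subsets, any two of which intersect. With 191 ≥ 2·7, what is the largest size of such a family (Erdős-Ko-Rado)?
max |F| = C(190, 6) = 60334683255

Erdős-Ko-Rado (1961): when n ≥ 2k, max |F| = C(n−1, k−1). The bound is attained by the star {A : i ∈ A} for any fixed i ∈ [n]. Here C(191−1, 7−1) = C(190, 6) = 60334683255.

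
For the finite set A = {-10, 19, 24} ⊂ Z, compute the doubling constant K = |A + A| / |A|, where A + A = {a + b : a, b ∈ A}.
K = |A + A| / |A| = 6/3 = 2

Enumerate A + A = {a + b : a, b ∈ A}. With |A| = 3, there are |A|^2 = 9 ordered sum pairs; collecting distinct values, A + A = {-20, 9, 14, 38, 43, 48}, so |A + A| = 6. Thus K = 6/3 = 2. For comparison, the minimum possible |A + A| over all 3-element sets is 2·3 − 1 = 5 (so min K = 5/3), attained only by arithmetic progressions.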